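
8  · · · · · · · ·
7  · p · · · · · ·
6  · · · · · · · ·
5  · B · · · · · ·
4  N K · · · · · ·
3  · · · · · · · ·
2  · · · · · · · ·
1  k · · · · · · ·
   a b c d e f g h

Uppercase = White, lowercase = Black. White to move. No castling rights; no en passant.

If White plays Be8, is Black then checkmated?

no

After Be8: black king on a1; in check: no.
Black is not in check, so this cannot be checkmate.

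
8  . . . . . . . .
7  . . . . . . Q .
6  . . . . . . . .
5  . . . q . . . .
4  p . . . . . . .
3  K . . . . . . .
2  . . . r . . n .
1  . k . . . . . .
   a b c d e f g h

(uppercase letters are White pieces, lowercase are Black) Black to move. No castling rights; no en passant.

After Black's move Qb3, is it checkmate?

yes

After Qb3: white king on a3; in check: yes, from the black queen on b3.
King squares — a2: attacked by Kb1; b2: attacked by Kb1; b3: attacked by Pa4; a4: attacked by Qb3; b4: attacked by Qb3.
White has no legal moves → checkmate.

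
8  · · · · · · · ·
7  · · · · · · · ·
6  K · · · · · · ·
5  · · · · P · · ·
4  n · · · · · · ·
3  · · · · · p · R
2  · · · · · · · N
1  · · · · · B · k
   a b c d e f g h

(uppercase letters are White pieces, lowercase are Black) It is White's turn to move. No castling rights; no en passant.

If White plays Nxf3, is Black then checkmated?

After Nxf3: black king on h1; in check: yes, from the white rook on h3.
King squares — g1: attacked by Nf3; g2: attacked by Bf1; h2: attacked by Nf3.
Black has no legal moves → checkmate.

yes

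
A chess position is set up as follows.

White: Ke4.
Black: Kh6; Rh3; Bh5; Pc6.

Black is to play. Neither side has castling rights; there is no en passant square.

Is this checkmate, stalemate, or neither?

neither

Black to move; black king on h6.
In check: no.
Legal moves for Black include: Kh7, Kg7, Kg6, Kg5, Be8, Bf7, Bg6+, Bg4, Bf3+, Be2, Bd1, Rh4+, Rg3, Rf3, Re3+, Rd3, Rc3, Rb3, ... (list truncated; more exist).
Black has legal moves and is not in check → neither.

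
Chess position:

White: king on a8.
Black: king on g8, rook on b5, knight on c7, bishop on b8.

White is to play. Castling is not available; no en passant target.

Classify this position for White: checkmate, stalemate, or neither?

White to move; white king on a8.
In check: yes, from the black knight on c7.
King squares — a7: attacked by Bb8; b7: attacked by Rb5; b8: attacked by Rb5.
Legal moves for White: none.
In check with no legal moves → checkmate.

checkmate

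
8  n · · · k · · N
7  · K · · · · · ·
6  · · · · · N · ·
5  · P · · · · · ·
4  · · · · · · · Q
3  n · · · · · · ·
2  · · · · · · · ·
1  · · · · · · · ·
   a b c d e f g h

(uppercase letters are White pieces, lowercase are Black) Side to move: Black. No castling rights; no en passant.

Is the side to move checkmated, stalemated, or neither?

neither

Black to move; black king on e8.
In check: yes, from the white knight on f6.
King squares — d7: attacked by Nf6; e7: available; f7: attacked by Nh8; d8: available; f8: available.
Legal moves for Black: Kf8, Kd8, Ke7.
Black is in check but has 3 legal moves → neither.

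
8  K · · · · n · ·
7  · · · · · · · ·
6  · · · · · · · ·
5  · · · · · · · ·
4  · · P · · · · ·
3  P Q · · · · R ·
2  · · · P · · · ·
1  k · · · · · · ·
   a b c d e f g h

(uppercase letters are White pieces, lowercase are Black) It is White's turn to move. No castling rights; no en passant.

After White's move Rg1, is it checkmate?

yes

After Rg1: black king on a1; in check: yes, from the white rook on g1.
King squares — b1: attacked by Rg1; a2: attacked by Qb3; b2: attacked by Qb3.
Black has no legal moves → checkmate.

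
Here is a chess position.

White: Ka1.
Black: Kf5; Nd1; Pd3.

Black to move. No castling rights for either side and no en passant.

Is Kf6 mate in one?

After Kf6: white king on a1; in check: no.
White is not in check, so this cannot be checkmate.

no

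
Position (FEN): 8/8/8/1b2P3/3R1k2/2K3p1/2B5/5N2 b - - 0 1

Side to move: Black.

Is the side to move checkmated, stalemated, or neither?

neither

Black to move; black king on f4.
In check: yes, from the white rook on d4.
King squares — e3: attacked by Nf1; f3: available; g3: own pawn; e4: attacked by Bc2; g4: attacked by Rd4; e5: available; f5: attacked by Bc2; g5: available.
Legal moves for Black: Kg5, Kxe5, Kf3.
Black is in check but has 3 legal moves → neither.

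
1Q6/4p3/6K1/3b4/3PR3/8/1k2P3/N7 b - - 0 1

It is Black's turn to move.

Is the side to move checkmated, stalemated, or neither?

neither

Black to move; black king on b2.
In check: yes, from the white queen on b8.
King squares — a1: available; b1: attacked by Qb8; c1: available; a2: available; c2: attacked by Na1; a3: available; b3: attacked by Na1; c3: available.
Legal moves for Black: Kc3, Ka3, Ka2, Kc1, Kxa1, Bb7, Bb3.
Black is in check but has 7 legal moves → neither.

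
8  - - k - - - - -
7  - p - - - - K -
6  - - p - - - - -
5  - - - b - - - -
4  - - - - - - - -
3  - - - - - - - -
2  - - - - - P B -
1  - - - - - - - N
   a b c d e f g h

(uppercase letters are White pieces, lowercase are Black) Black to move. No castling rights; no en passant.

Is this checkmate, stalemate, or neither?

Black to move; black king on c8.
In check: no.
Legal moves for Black: Kd8, Kb8, Kd7, Kc7, Bg8, Bf7, Be6, Be4, Bc4, Bf3, Bb3, Bxg2, Ba2, b6, c5, b5.
Black has 16 legal moves and is not in check → neither.

neither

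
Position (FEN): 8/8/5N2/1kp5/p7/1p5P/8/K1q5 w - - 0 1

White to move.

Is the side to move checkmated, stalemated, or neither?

checkmate

White to move; white king on a1.
In check: yes, from the black queen on c1.
King squares — b1: attacked by Qc1; a2: attacked by Pb3; b2: attacked by Qc1.
Legal moves for White: none.
In check with no legal moves → checkmate.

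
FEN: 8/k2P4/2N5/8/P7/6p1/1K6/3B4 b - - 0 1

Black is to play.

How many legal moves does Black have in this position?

4

Black to move; king on a7.
In check: yes, from the white knight on c6.
Legal moves: Ka8, Kb7, Kb6, Ka6.
Count: 4.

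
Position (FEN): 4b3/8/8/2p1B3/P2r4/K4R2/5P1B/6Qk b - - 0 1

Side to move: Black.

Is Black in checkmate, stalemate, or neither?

checkmate

Black to move; black king on h1.
In check: yes, from the white queen on g1.
King squares — g1: attacked by Bh2; g2: attacked by Qg1; h2: attacked by Qg1.
Legal moves for Black: none.
In check with no legal moves → checkmate.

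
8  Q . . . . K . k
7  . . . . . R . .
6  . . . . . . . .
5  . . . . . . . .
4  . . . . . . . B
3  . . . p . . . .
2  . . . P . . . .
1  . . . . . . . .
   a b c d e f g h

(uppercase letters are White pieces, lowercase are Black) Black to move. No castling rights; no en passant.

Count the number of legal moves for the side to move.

Black to move; king on h8.
In check: no.
Legal moves: none.
Count: 0.

0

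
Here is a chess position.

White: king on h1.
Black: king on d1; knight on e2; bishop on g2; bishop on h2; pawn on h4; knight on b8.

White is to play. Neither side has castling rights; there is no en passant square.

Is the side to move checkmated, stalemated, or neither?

neither

White to move; white king on h1.
In check: yes, from the black bishop on g2.
King squares — g1: attacked by Ne2; g2: available; h2: available.
Legal moves for White: Kxh2, Kxg2.
White is in check but has 2 legal moves → neither.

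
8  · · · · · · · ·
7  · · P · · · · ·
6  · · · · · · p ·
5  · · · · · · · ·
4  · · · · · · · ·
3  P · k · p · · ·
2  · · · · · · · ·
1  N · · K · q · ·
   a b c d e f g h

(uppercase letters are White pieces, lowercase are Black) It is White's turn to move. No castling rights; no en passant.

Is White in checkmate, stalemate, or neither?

checkmate

White to move; white king on d1.
In check: yes, from the black queen on f1.
King squares — c1: attacked by Qf1; e1: attacked by Qf1; c2: attacked by Kc3; d2: attacked by Kc3; e2: attacked by Qf1.
Legal moves for White: none.
In check with no legal moves → checkmate.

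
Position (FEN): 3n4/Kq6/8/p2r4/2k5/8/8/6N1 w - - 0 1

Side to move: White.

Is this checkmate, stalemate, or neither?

White to move; white king on a7.
In check: yes, from the black queen on b7.
King squares — a6: attacked by Qb7; b6: attacked by Qb7; b7: attacked by Nd8; a8: attacked by Qb7; b8: attacked by Qb7.
Legal moves for White: none.
In check with no legal moves → checkmate.

checkmate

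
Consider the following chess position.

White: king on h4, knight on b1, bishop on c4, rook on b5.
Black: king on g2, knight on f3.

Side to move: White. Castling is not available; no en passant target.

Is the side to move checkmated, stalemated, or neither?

neither

White to move; white king on h4.
In check: yes, from the black knight on f3.
Legal moves for White: Kh5, Kg4.
White is in check but has 2 legal moves → neither.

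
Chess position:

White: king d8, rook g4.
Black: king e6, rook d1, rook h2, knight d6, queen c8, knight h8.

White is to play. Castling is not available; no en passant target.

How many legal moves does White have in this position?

0

White to move; king on d8.
In check: yes, from the black queen on c8.
Legal moves: none.
Count: 0.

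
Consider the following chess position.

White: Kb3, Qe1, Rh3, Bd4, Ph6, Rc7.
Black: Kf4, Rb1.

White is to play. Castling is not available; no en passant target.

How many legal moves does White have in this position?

White to move; king on b3.
In check: yes, from the black rook on b1.
Legal moves: Kc4, Ka4, Kc3, Ka3, Kc2, Ka2, Bb2, Qxb1.
Count: 8.

8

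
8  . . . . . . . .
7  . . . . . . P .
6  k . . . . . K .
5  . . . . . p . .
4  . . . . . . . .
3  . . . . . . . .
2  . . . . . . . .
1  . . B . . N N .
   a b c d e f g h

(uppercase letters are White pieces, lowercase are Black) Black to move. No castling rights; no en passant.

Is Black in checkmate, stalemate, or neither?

neither

Black to move; black king on a6.
In check: no.
Legal moves for Black: Kb7, Ka7, Kb6, Kb5, Ka5, f4.
Black has 6 legal moves and is not in check → neither.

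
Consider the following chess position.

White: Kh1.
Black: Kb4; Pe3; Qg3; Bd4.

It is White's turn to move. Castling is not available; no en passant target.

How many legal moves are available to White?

0

White to move; king on h1.
In check: no.
Legal moves: none.
Count: 0.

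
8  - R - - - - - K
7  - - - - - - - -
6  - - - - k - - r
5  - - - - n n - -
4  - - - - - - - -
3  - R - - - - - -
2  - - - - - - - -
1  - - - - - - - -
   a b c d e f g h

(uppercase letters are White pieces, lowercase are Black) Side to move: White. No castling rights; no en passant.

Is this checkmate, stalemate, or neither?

neither

White to move; white king on h8.
In check: yes, from the black rook on h6.
Legal moves for White: Kg8.
White is in check but has 1 legal move → neither.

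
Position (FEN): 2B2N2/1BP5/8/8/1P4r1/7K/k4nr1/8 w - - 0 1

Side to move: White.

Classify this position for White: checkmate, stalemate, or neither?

White to move; white king on h3.
In check: yes, from the black knight on f2.
King squares — g2: attacked by Rg4; h2: attacked by Rg2; g3: attacked by Rg2; g4: attacked by Nf2; h4: attacked by Rg4.
Legal moves for White: none.
In check with no legal moves → checkmate.

checkmate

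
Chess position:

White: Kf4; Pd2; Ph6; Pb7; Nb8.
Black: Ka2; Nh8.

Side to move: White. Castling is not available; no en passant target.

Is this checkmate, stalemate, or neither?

White to move; white king on f4.
In check: no.
Legal moves for White: Nd7, Nc6, Na6, Kg5, Kf5, Ke5, Kg4, Ke4, Kg3, Kf3, Ke3, h7, d3, d4.
White has 14 legal moves and is not in check → neither.

neither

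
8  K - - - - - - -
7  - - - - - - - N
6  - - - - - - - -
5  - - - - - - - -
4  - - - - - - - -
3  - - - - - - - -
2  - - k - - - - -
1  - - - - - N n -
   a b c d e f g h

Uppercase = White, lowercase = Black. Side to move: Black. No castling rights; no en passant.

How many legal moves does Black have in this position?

10

Black to move; king on c2.
In check: no.
Legal moves: Kd3, Kc3, Kb3, Kb2, Kd1, Kc1, Kb1, Nh3, Nf3, Ne2.
Count: 10.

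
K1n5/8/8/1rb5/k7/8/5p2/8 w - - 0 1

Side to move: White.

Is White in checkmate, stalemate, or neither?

White to move; white king on a8.
In check: no.
King squares — a7: attacked by Bc5; b7: attacked by Rb5; b8: attacked by Rb5.
Legal moves for White: none.
Not in check and no legal moves → stalemate.

stalemate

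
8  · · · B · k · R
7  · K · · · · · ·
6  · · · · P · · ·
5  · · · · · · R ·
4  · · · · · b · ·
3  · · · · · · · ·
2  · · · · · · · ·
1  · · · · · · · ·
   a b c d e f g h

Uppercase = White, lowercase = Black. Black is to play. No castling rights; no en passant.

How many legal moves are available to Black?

Black to move; king on f8.
In check: yes, from the white rook on h8.
Legal moves: none.
Count: 0.

0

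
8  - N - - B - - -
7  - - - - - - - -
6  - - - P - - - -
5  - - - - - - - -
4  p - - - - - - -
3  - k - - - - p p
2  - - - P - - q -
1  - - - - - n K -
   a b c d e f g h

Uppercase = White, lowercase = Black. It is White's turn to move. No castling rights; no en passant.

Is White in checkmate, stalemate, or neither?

White to move; white king on g1.
In check: yes, from the black queen on g2.
King squares — f1: attacked by Qg2; h1: attacked by Qg2; f2: attacked by Qg2; g2: attacked by Ph3; h2: attacked by Nf1.
Legal moves for White: none.
In check with no legal moves → checkmate.

checkmate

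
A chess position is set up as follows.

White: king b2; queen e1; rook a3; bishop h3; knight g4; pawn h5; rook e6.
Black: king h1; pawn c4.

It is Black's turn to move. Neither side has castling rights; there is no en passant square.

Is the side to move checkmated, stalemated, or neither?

checkmate

Black to move; black king on h1.
In check: yes, from the white queen on e1.
King squares — g1: attacked by Qe1; g2: attacked by Bh3; h2: attacked by Ng4.
Legal moves for Black: none.
In check with no legal moves → checkmate.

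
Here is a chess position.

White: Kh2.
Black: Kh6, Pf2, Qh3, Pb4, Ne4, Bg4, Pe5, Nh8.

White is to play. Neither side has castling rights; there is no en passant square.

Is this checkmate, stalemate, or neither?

checkmate

White to move; white king on h2.
In check: yes, from the black queen on h3.
King squares — g1: attacked by Pf2; h1: attacked by Qh3; g2: attacked by Qh3; g3: attacked by Qh3; h3: attacked by Bg4.
Legal moves for White: none.
In check with no legal moves → checkmate.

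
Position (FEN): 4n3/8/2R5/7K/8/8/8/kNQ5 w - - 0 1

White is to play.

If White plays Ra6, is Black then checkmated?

After Ra6: black king on a1; in check: yes, from the white rook on a6.
King squares — b1: attacked by Qc1; a2: attacked by Ra6; b2: attacked by Qc1.
Black has no legal moves → checkmate.

yes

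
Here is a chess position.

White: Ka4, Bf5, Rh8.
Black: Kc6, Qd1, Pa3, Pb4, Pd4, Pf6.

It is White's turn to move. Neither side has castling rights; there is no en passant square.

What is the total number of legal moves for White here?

3

White to move; king on a4.
In check: yes, from the black queen on d1.
Legal moves: Ka5, Kxb4, Bc2.
Count: 3.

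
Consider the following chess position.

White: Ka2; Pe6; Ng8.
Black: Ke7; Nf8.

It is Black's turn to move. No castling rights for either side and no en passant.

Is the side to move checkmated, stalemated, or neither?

neither

Black to move; black king on e7.
In check: yes, from the white knight on g8.
Legal moves for Black: Ke8, Kd8, Kxe6, Kd6.
Black is in check but has 4 legal moves → neither.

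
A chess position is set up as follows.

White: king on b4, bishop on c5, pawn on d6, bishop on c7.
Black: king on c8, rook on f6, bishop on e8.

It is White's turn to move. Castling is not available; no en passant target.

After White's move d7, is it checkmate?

After d7: black king on c8; in check: yes, from the white pawn on d7.
Black has 4 legal replies: Kxd7, Kxc7, Kb7, Bxd7.
In check but a legal move exists → not checkmate.

no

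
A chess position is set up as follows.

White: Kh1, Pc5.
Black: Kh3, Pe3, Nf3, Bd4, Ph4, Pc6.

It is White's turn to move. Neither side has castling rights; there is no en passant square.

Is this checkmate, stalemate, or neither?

stalemate

White to move; white king on h1.
In check: no.
King squares — g1: attacked by Nf3; g2: attacked by Kh3; h2: attacked by Nf3.
Legal moves for White: none.
Not in check and no legal moves → stalemate.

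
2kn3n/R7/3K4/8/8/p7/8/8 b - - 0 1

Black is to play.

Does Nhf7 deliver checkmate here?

After Nhf7: white king on d6; in check: yes, from the black knight on f7.
White has 4 legal replies: Ke7, Kd5, Kc5, Rxf7.
In check but a legal move exists → not checkmate.

no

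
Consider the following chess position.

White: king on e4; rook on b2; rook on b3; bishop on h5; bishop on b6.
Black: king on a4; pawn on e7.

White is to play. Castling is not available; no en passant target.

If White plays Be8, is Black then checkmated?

After Be8: black king on a4; in check: yes, from the white bishop on e8.
King squares — a3: attacked by Rb3; b3: attacked by Rb2; b4: attacked by Rb3; a5: attacked by Bb6; b5: attacked by Rb3.
Black has no legal moves → checkmate.

yes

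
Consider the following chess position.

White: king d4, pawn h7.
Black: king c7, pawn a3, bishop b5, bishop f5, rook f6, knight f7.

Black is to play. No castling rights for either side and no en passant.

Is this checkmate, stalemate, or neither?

Black to move; black king on c7.
In check: no.
Legal moves for Black include: Nh8, Nd8, Nh6, Nd6, Ng5, Ne5, Kd8, Kc8, Kb8, Kd7, Kb7, Kd6, Kc6, Kb6, Rh6, Rg6, Re6, Rd6+, ... (list truncated; more exist).
Black has legal moves and is not in check → neither.

neither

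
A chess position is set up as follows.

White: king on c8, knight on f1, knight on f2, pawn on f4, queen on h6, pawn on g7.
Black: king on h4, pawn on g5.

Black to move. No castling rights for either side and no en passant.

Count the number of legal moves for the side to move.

0

Black to move; king on h4.
In check: yes, from the white queen on h6.
Legal moves: none.
Count: 0.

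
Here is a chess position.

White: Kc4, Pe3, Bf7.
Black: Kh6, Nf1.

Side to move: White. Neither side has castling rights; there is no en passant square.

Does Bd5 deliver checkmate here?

no

After Bd5: black king on h6; in check: no.
Black is not in check, so this cannot be checkmate.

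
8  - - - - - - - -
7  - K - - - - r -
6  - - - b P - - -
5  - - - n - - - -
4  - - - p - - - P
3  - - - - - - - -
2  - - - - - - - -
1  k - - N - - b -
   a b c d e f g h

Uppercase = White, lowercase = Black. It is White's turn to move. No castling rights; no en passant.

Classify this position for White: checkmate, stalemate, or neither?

White to move; white king on b7.
In check: yes, from the black rook on g7.
King squares — a6: available; b6: attacked by Nd5; c6: available; a7: attacked by Rg7; c7: attacked by Nd5; a8: available; b8: attacked by Bd6; c8: available.
Legal moves for White: Kc8, Ka8, Kc6, Ka6, e7.
White is in check but has 5 legal moves → neither.

neither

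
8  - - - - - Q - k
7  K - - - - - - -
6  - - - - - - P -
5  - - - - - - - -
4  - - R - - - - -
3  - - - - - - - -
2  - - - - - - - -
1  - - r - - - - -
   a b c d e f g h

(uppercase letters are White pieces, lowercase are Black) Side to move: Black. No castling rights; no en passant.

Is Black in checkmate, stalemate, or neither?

Black to move; black king on h8.
In check: yes, from the white queen on f8.
King squares — g7: attacked by Qf8; h7: attacked by Pg6; g8: attacked by Qf8.
Legal moves for Black: none.
In check with no legal moves → checkmate.

checkmate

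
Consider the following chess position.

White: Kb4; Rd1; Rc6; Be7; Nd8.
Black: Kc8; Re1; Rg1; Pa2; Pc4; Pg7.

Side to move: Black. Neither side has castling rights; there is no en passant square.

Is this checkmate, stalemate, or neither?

Black to move; black king on c8.
In check: yes, from the white rook on c6.
Legal moves for Black: Kb8.
Black is in check but has 1 legal move → neither.

neither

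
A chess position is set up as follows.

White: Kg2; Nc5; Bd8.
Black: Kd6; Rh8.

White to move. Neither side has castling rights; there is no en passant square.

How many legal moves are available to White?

White to move; king on g2.
In check: no.
Legal moves: Be7+, Bc7+, Bf6, Bb6, Bg5, Ba5, Bh4, Nd7, Nb7+, Ne6, Na6, Ne4+, Na4, Nd3, Nb3, Kg3, Kf3, Kf2, Kg1, Kf1.
Count: 20.

20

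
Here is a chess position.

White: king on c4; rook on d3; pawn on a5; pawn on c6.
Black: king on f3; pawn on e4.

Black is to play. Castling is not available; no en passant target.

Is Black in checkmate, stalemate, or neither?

neither

Black to move; black king on f3.
In check: yes, from the white rook on d3.
King squares — e2: available; f2: available; g2: available; e3: attacked by Rd3; g3: attacked by Rd3; e4: own pawn; f4: available; g4: available.
Legal moves for Black: Kg4, Kf4, Kg2, Kf2, Ke2, exd3, e3.
Black is in check but has 7 legal moves → neither.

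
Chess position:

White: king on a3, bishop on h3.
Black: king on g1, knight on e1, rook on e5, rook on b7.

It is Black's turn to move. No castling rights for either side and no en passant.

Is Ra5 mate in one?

After Ra5: white king on a3; in check: yes, from the black rook on a5.
King squares — a2: attacked by Ra5; b2: attacked by Rb7; b3: attacked by Rb7; a4: attacked by Ra5; b4: attacked by Rb7.
White has no legal moves → checkmate.

yes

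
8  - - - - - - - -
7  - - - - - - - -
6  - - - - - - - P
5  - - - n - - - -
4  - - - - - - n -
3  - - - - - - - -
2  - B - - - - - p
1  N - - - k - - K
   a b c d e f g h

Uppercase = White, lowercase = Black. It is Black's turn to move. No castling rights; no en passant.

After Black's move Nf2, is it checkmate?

no

After Nf2: white king on h1; in check: yes, from the black knight on f2.
White has 2 legal replies: Kxh2, Kg2.
In check but a legal move exists → not checkmate.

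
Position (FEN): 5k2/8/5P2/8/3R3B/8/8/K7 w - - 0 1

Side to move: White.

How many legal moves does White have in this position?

White to move; king on a1.
In check: no.
Legal moves: Bg5, Bg3, Bf2, Be1, Rd8+, Rd7, Rd6, Rd5, Rg4, Rf4, Re4, Rc4, Rb4, Ra4, Rd3, Rd2, Rd1, Kb2, Ka2, Kb1, f7.
Count: 21.

21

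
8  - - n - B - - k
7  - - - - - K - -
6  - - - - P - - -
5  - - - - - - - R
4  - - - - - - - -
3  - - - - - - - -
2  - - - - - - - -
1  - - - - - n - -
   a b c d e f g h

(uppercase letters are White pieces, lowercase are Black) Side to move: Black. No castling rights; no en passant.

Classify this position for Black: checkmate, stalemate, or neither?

Black to move; black king on h8.
In check: yes, from the white rook on h5.
King squares — g7: attacked by Kf7; h7: attacked by Rh5; g8: attacked by Kf7.
Legal moves for Black: none.
In check with no legal moves → checkmate.

checkmate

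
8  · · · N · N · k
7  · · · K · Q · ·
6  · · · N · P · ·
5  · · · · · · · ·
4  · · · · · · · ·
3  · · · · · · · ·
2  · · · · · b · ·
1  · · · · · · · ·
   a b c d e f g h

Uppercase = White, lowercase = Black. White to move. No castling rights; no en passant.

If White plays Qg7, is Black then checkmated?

yes

After Qg7: black king on h8; in check: yes, from the white queen on g7.
King squares — g7: attacked by Pf6; h7: attacked by Qg7; g8: attacked by Qg7.
Black has no legal moves → checkmate.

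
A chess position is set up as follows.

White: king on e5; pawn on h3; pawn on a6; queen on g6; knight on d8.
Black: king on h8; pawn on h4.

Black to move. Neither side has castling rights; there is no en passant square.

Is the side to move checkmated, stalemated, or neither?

Black to move; black king on h8.
In check: no.
King squares — g7: attacked by Qg6; h7: attacked by Qg6; g8: attacked by Qg6.
Legal moves for Black: none.
Not in check and no legal moves → stalemate.

stalemate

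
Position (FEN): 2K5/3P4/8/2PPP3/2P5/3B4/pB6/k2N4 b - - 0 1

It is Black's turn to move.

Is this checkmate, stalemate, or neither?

checkmate

Black to move; black king on a1.
In check: yes, from the white bishop on b2.
King squares — b1: attacked by Bd3; a2: own pawn; b2: attacked by Nd1.
Legal moves for Black: none.
In check with no legal moves → checkmate.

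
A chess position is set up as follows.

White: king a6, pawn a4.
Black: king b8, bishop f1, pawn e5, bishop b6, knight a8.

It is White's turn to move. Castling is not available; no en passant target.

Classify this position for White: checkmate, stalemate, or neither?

checkmate

White to move; white king on a6.
In check: yes, from the black bishop on f1.
King squares — a5: attacked by Bb6; b5: attacked by Bf1; b6: attacked by Na8; a7: attacked by Bb6; b7: attacked by Kb8.
Legal moves for White: none.
In check with no legal moves → checkmate.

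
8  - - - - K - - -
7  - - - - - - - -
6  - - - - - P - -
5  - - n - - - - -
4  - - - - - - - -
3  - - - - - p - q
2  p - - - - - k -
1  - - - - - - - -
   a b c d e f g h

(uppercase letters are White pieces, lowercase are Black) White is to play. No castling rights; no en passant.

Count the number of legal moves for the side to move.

5

White to move; king on e8.
In check: no.
Legal moves: Kf8, Kd8, Kf7, Ke7, f7.
Count: 5.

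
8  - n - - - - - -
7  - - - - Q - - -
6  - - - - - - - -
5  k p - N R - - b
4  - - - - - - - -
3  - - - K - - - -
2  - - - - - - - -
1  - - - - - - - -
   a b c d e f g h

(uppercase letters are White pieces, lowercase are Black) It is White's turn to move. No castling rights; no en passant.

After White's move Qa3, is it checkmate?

After Qa3: black king on a5; in check: yes, from the white queen on a3.
King squares — a4: attacked by Qa3; b4: attacked by Qa3; b5: own pawn; a6: attacked by Qa3; b6: attacked by Nd5.
Black has no legal moves → checkmate.

yes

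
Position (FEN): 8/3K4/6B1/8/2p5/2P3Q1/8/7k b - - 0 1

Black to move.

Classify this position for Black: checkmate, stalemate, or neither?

Black to move; black king on h1.
In check: no.
King squares — g1: attacked by Qg3; g2: attacked by Qg3; h2: attacked by Qg3.
Legal moves for Black: none.
Not in check and no legal moves → stalemate.

stalemate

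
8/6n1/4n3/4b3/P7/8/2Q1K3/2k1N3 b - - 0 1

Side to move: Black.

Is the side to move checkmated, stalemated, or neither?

Black to move; black king on c1.
In check: yes, from the white queen on c2.
King squares — b1: attacked by Qc2; d1: attacked by Qc2; b2: attacked by Qc2; c2: attacked by Ne1; d2: attacked by Qc2.
Legal moves for Black: none.
In check with no legal moves → checkmate.

checkmate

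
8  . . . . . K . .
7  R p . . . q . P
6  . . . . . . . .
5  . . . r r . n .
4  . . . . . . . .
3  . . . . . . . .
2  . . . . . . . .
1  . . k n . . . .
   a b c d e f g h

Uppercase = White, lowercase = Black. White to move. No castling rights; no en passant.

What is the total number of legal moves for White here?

0

White to move; king on f8.
In check: yes, from the black queen on f7.
Legal moves: none.
Count: 0.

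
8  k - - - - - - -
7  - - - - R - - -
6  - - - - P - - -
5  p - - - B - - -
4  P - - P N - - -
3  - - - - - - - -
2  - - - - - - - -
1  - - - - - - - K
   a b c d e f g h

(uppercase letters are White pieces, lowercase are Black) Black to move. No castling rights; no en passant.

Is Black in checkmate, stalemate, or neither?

stalemate

Black to move; black king on a8.
In check: no.
King squares — a7: attacked by Re7; b7: attacked by Re7; b8: attacked by Be5.
Legal moves for Black: none.
Not in check and no legal moves → stalemate.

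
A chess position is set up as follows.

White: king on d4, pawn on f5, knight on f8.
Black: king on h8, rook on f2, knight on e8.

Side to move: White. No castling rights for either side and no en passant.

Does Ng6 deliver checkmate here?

no

After Ng6: black king on h8; in check: yes, from the white knight on g6.
Black has 3 legal replies: Kg8, Kh7, Kg7.
In check but a legal move exists → not checkmate.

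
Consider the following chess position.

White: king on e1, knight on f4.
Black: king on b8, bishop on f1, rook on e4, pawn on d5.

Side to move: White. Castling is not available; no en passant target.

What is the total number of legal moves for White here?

White to move; king on e1.
In check: yes, from the black rook on e4.
Legal moves: Kf2, Kd2, Kxf1, Kd1, Ne2.
Count: 5.

5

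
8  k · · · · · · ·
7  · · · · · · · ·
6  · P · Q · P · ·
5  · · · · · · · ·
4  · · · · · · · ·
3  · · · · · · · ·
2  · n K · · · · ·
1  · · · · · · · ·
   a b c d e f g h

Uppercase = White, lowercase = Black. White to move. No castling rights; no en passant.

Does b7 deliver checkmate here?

After b7: black king on a8; in check: yes, from the white pawn on b7.
Black has 2 legal replies: Kxb7, Ka7.
In check but a legal move exists → not checkmate.

no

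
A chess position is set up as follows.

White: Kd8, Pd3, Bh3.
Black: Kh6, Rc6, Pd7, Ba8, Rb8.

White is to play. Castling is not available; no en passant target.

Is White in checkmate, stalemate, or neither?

neither

White to move; white king on d8.
In check: yes, from the black rook on b8.
Legal moves for White: Ke7, Kxd7.
White is in check but has 2 legal moves → neither.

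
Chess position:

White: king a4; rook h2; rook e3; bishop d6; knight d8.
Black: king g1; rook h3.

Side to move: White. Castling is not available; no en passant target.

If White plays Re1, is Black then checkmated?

yes

After Re1: black king on g1; in check: yes, from the white rook on e1.
King squares — f1: attacked by Re1; h1: attacked by Re1; f2: attacked by Rh2; g2: attacked by Rh2; h2: attacked by Bd6.
Black has no legal moves → checkmate.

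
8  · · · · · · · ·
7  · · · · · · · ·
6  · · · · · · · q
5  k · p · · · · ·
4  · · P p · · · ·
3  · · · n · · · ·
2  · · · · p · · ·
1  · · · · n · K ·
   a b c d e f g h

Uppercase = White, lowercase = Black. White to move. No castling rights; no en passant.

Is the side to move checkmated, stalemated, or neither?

White to move; white king on g1.
In check: no.
King squares — f1: attacked by Pe2; h1: attacked by Qh6; f2: attacked by Nd3; g2: attacked by Ne1; h2: attacked by Qh6.
Legal moves for White: none.
Not in check and no legal moves → stalemate.

stalemate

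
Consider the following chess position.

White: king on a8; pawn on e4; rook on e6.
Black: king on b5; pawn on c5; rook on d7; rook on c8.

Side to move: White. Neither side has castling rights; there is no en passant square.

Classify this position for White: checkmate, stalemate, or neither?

checkmate

White to move; white king on a8.
In check: yes, from the black rook on c8.
King squares — a7: attacked by Rd7; b7: attacked by Rd7; b8: attacked by Rc8.
Legal moves for White: none.
In check with no legal moves → checkmate.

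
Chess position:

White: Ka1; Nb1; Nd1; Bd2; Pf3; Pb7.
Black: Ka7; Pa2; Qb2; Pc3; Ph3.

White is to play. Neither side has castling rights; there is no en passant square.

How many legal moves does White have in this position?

1

White to move; king on a1.
In check: yes, from the black queen on b2.
Legal moves: Nxb2.
Count: 1.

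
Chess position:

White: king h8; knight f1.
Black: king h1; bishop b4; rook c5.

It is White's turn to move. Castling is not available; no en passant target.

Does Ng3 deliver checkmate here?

After Ng3: black king on h1; in check: yes, from the white knight on g3.
Black has 3 legal replies: Kh2, Kg2, Kg1.
In check but a legal move exists → not checkmate.

no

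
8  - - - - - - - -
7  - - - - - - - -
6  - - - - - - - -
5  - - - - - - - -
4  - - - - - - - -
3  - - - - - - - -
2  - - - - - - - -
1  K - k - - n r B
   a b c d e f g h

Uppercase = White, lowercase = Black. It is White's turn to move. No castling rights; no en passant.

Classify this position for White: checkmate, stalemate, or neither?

White to move; white king on a1.
In check: no.
Legal moves for White: Ba8, Bb7, Bc6, Bd5, Be4, Bf3, Bg2, Ka2.
White has 8 legal moves and is not in check → neither.

neither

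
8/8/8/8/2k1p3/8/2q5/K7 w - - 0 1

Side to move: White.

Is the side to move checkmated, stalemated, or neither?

White to move; white king on a1.
In check: no.
King squares — b1: attacked by Qc2; a2: attacked by Qc2; b2: attacked by Qc2.
Legal moves for White: none.
Not in check and no legal moves → stalemate.

stalemate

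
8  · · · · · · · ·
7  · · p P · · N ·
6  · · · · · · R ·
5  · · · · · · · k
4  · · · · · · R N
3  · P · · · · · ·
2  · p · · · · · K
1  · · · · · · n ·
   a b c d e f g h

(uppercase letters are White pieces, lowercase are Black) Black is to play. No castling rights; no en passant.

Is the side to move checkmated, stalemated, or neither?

Black to move; black king on h5.
In check: yes, from the white knight on g7.
King squares — g4: attacked by Rg6; h4: attacked by Rg4; g5: attacked by Rg4; g6: attacked by Rg4; h6: attacked by Rg6.
Legal moves for Black: none.
In check with no legal moves → checkmate.

checkmate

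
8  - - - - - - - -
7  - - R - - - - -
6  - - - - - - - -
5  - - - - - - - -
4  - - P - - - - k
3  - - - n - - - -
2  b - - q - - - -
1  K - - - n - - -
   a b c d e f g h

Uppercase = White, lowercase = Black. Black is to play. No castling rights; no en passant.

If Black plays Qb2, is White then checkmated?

After Qb2: white king on a1; in check: yes, from the black queen on b2.
King squares — b1: attacked by Ba2; a2: attacked by Qb2; b2: attacked by Nd3.
White has no legal moves → checkmate.

yes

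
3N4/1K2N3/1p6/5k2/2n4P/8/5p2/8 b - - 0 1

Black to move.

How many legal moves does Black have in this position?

Black to move; king on f5.
In check: yes, from the white knight on e7.
Legal moves: Kf6, Ke5, Kg4, Kf4, Ke4.
Count: 5.

5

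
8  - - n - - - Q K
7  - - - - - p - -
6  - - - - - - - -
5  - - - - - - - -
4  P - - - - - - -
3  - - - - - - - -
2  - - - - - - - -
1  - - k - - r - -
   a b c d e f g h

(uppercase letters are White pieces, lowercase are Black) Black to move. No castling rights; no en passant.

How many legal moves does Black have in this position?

20

Black to move; king on c1.
In check: no.
Legal moves: Ne7, Na7, Nd6, Nb6, Rf6, Rf5, Rf4, Rf3, Rf2, Rh1+, Rg1, Re1, Rd1, Kd2, Kc2, Kb2, Kd1, Kb1, f6, f5.
Count: 20.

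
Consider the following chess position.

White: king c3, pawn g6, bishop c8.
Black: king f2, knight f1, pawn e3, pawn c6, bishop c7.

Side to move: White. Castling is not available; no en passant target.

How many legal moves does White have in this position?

15

White to move; king on c3.
In check: no.
Legal moves: Bd7, Bb7, Be6, Ba6, Bf5, Bg4, Bh3, Kd4, Kc4, Kb4, Kd3, Kb3, Kc2, Kb2, g7.
Count: 15.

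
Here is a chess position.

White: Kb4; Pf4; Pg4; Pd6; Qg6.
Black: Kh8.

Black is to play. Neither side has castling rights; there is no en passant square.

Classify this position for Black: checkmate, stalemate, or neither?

stalemate

Black to move; black king on h8.
In check: no.
King squares — g7: attacked by Qg6; h7: attacked by Qg6; g8: attacked by Qg6.
Legal moves for Black: none.
Not in check and no legal moves → stalemate.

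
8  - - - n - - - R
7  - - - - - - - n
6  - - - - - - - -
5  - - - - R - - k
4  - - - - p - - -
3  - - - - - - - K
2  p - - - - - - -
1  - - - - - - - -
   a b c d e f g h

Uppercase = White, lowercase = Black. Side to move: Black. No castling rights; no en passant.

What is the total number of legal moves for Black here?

Black to move; king on h5.
In check: yes, from the white rook on e5.
Legal moves: Kh6, Kg6.
Count: 2.

2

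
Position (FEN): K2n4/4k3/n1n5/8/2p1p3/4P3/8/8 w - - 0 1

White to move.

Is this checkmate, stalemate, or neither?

stalemate

White to move; white king on a8.
In check: no.
King squares — a7: attacked by Nc6; b7: attacked by Nd8; b8: attacked by Na6.
Legal moves for White: none.
Not in check and no legal moves → stalemate.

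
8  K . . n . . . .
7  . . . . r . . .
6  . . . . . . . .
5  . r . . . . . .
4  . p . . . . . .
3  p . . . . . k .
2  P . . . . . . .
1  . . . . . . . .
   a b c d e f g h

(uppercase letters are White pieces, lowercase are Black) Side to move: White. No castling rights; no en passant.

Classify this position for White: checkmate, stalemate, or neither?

stalemate

White to move; white king on a8.
In check: no.
King squares — a7: attacked by Re7; b7: attacked by Rb5; b8: attacked by Rb5.
Legal moves for White: none.
Not in check and no legal moves → stalemate.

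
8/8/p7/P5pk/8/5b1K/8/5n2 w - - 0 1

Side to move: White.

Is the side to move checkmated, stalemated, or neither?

stalemate

White to move; white king on h3.
In check: no.
King squares — g2: attacked by Bf3; h2: attacked by Nf1; g3: attacked by Nf1; g4: attacked by Bf3; h4: attacked by Pg5.
Legal moves for White: none.
Not in check and no legal moves → stalemate.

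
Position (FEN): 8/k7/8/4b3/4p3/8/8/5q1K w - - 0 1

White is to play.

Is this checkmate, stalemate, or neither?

White to move; white king on h1.
In check: yes, from the black queen on f1.
King squares — g1: attacked by Qf1; g2: attacked by Qf1; h2: attacked by Be5.
Legal moves for White: none.
In check with no legal moves → checkmate.

checkmate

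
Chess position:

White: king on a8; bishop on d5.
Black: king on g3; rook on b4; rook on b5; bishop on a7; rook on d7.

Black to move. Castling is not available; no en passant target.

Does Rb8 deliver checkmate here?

yes

After Rb8: white king on a8; in check: yes, from the black rook on b8.
King squares — a7: attacked by Rd7; b7: attacked by Rb4; b8: attacked by Rb4.
White has no legal moves → checkmate.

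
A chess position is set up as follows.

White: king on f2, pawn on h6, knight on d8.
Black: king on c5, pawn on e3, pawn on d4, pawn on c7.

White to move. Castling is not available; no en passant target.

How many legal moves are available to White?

White to move; king on f2.
In check: yes, from the black pawn on e3.
Legal moves: Kg3, Kf3, Kg2, Ke2, Kg1, Kf1, Ke1.
Count: 7.

7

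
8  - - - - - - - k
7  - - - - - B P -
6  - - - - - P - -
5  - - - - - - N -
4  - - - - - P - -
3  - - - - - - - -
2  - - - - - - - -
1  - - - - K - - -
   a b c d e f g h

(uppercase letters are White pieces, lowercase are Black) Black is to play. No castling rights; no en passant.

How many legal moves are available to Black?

Black to move; king on h8.
In check: yes, from the white pawn on g7.
Legal moves: none.
Count: 0.

0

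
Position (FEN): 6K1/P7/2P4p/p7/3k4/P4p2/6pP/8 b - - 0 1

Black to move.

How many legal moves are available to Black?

15

Black to move; king on d4.
In check: no.
Legal moves: Ke5, Kd5, Kc5, Ke4, Kc4, Ke3, Kd3, Kc3, h5, a4, f2, g1=Q+, g1=R+, g1=B, g1=N.
Count: 15.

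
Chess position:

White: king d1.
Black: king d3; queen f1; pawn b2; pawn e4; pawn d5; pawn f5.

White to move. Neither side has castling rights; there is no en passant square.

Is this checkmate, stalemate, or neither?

White to move; white king on d1.
In check: yes, from the black queen on f1.
King squares — c1: attacked by Qf1; e1: attacked by Qf1; c2: attacked by Kd3; d2: attacked by Kd3; e2: attacked by Qf1.
Legal moves for White: none.
In check with no legal moves → checkmate.

checkmate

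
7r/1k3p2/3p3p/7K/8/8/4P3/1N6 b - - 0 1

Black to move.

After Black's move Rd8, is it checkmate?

After Rd8: white king on h5; in check: no.
White is not in check, so this cannot be checkmate.

no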